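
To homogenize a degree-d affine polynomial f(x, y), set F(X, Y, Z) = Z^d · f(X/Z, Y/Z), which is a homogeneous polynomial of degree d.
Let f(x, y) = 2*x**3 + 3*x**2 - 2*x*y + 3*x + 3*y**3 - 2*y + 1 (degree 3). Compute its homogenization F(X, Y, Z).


F(X, Y, Z) = 2*X**3 + 3*X**2*Z - 2*X*Y*Z + 3*X*Z**2 + 3*Y**3 - 2*Y*Z**2 + Z**3

deg(f) = 3.
Substitute x = X/Z, y = Y/Z into f, then multiply by Z^3.
  monomial 2·x^3·y^0 ↦ 2·X^3·Y^0·Z^0.
  monomial 3·x^2·y^0 ↦ 3·X^2·Y^0·Z^1.
  monomial -2·x^1·y^1 ↦ -2·X^1·Y^1·Z^1.
  monomial 3·x^1·y^0 ↦ 3·X^1·Y^0·Z^2.
  monomial 3·x^0·y^3 ↦ 3·X^0·Y^3·Z^0.
  monomial -2·x^0·y^1 ↦ -2·X^0·Y^1·Z^2.
  monomial 1·x^0·y^0 ↦ 1·X^0·Y^0·Z^3.
Collecting: F(X, Y, Z) = 2*X**3 + 3*X**2*Z - 2*X*Y*Z + 3*X*Z**2 + 3*Y**3 - 2*Y*Z**2 + Z**3.


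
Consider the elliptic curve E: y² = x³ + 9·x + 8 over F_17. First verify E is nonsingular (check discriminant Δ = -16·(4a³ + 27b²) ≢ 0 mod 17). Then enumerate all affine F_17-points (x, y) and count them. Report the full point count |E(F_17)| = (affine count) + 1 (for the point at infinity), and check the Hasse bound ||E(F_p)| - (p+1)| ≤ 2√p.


Affine points = {(0, 5), (0, 12), (1, 1), (1, 16), (2, 0), (5, 5), (5, 12), (9, 6), (9, 11), (12, 5), (12, 12), (15, 4), (15, 13), (16, 7), (16, 10)}; affine count = 15; |E(F_17)| = 16.

Discriminant check: Δ ∝ 4a³ + 27b² = 4·9³ + 27·8² = 4·729 + 27·64 ≡ 3 (mod 17). Nonzero ⇒ E is nonsingular.
For each x ∈ F_17, compute rhs = x³ + 9·x + 8 mod 17, then count y ∈ F_17 with y² ≡ rhs.
  x = 0: rhs = 8, matching y values: 5, 12 (2 points).
  x = 1: rhs = 1, matching y values: 1, 16 (2 points).
  x = 2: rhs = 0, matching y values: 0 (1 points).
  x = 3: rhs = 11, matching y values: none (0 points).
  x = 4: rhs = 6, matching y values: none (0 points).
  x = 5: rhs = 8, matching y values: 5, 12 (2 points).
  x = 6: rhs = 6, matching y values: none (0 points).
  x = 7: rhs = 6, matching y values: none (0 points).
  x = 8: rhs = 14, matching y values: none (0 points).
  x = 9: rhs = 2, matching y values: 6, 11 (2 points).
  x = 10: rhs = 10, matching y values: none (0 points).
  x = 11: rhs = 10, matching y values: none (0 points).
  x = 12: rhs = 8, matching y values: 5, 12 (2 points).
  x = 13: rhs = 10, matching y values: none (0 points).
  x = 14: rhs = 5, matching y values: none (0 points).
  x = 15: rhs = 16, matching y values: 4, 13 (2 points).
  x = 16: rhs = 15, matching y values: 7, 10 (2 points).
Total affine count: 15.
Full point count |E(F_17)| = 15 + 1 = 16.
Hasse bound: |16 − (17+1)| = |-2| = 2 ≤ 2√17 ≈ 8.2462 ✓.


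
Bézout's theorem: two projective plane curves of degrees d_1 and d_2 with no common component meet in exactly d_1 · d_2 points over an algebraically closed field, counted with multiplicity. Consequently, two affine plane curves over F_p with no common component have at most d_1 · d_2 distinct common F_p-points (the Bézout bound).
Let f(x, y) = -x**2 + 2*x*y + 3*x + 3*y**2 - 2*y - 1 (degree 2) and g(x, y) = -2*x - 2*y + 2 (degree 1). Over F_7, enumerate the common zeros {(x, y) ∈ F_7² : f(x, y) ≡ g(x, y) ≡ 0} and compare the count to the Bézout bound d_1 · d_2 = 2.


Common zeros: {(0, 1)}; count = 1; Bézout bound = 2.

deg(f) = 2, deg(g) = 1, so Bézout bound = 2.
Scan x ∈ F_7. For each x, list the y ∈ F_7 with f(x, y) ≡ 0 and those with g(x, y) ≡ 0 (mod 7); the common zeros in that column are the intersection.
  x = 0: f ≡ 0 at y ∈ {1, 2}; g ≡ 0 at y ∈ {1}; common: {1}.
  x = 1: f ≡ 0 at y ∈ {3, 4}; g ≡ 0 at y ∈ {0}; common: ∅.
  x = 2: f ≡ 0 at y ∈ ∅; g ≡ 0 at y ∈ {6}; common: ∅.
  x = 3: f ≡ 0 at y ∈ {4}; g ≡ 0 at y ∈ {5}; common: ∅.
  x = 4: f ≡ 0 at y ∈ ∅; g ≡ 0 at y ∈ {4}; common: ∅.
  x = 5: f ≡ 0 at y ∈ {1}; g ≡ 0 at y ∈ {3}; common: ∅.
  x = 6: f ≡ 0 at y ∈ ∅; g ≡ 0 at y ∈ {2}; common: ∅.
Collecting: common zeros = {(0, 1)}, so the count is 1.
Comparison with the Bézout bound: 1 ≤ 2 = deg(f)·deg(g), as expected for curves with no common component (the affine F_7-count falls short of the bound because intersections may lie at infinity, over extension fields, or carry multiplicity).


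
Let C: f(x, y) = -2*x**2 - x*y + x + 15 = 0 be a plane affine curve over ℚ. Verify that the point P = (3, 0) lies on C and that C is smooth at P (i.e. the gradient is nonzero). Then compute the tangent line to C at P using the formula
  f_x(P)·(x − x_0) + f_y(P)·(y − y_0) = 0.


Tangent line at P: -11*x - 3*y + 33 = 0.

Step 1: f(3, 0) = 0, so P lies on C.
Step 2: partial derivatives
  f_x(x, y) = -4*x - y + 1, f_y(x, y) = -x.
  f_x(P) = -11, f_y(P) = -3 (gradient nonzero, so P is smooth).
Step 3: tangent line at P: -11·(x − 3) + -3·(y − 0) = 0.
Expanding: -11*x - 3*y + 33 = 0.


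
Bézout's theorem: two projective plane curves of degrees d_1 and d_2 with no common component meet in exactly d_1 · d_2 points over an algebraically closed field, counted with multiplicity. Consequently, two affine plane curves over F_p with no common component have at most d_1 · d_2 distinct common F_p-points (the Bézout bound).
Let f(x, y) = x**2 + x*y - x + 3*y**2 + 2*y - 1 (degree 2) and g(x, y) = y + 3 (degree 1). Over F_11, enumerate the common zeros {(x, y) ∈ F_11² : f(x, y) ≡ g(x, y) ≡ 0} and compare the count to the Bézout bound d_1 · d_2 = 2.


Common zeros: ∅; count = 0; Bézout bound = 2.

deg(f) = 2, deg(g) = 1, so Bézout bound = 2.
Scan x ∈ F_11. For each x, list the y ∈ F_11 with f(x, y) ≡ 0 and those with g(x, y) ≡ 0 (mod 11); the common zeros in that column are the intersection.
  x = 0: f ≡ 0 at y ∈ {4, 10}; g ≡ 0 at y ∈ {8}; common: ∅.
  x = 1: f ≡ 0 at y ∈ ∅; g ≡ 0 at y ∈ {8}; common: ∅.
  x = 2: f ≡ 0 at y ∈ {7, 10}; g ≡ 0 at y ∈ {8}; common: ∅.
  x = 3: f ≡ 0 at y ∈ {6, 7}; g ≡ 0 at y ∈ {8}; common: ∅.
  x = 4: f ≡ 0 at y ∈ {0, 9}; g ≡ 0 at y ∈ {8}; common: ∅.
  x = 5: f ≡ 0 at y ∈ ∅; g ≡ 0 at y ∈ {8}; common: ∅.
  x = 6: f ≡ 0 at y ∈ ∅; g ≡ 0 at y ∈ {8}; common: ∅.
  x = 7: f ≡ 0 at y ∈ ∅; g ≡ 0 at y ∈ {8}; common: ∅.
  x = 8: f ≡ 0 at y ∈ {0, 4}; g ≡ 0 at y ∈ {8}; common: ∅.
  x = 9: f ≡ 0 at y ∈ ∅; g ≡ 0 at y ∈ {8}; common: ∅.
  x = 10: f ≡ 0 at y ∈ {9}; g ≡ 0 at y ∈ {8}; common: ∅.
Collecting: common zeros = ∅, so the count is 0.
Comparison with the Bézout bound: 0 ≤ 2 = deg(f)·deg(g), as expected for curves with no common component (the affine F_11-count falls short of the bound because intersections may lie at infinity, over extension fields, or carry multiplicity).


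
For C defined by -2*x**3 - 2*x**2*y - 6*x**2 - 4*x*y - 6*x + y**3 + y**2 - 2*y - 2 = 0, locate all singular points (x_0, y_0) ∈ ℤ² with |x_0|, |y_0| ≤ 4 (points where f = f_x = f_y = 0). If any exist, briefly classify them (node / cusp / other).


Singular points: {(-1, 0)}; classification: cusp.

Compute partial derivatives:
  f_x = -6*x**2 - 4*x*y - 12*x - 4*y - 6.
  f_y = -2*x**2 - 4*x + 3*y**2 + 2*y - 2.
Scan x_0 ∈ {−4, ..., 4}. For each x_0, f_y(x_0, y) is a polynomial in y; find its integer roots y ∈ {−4, ..., 4}, then test f_x and f at those candidates.
  x = -4: f_y(-4, y) = 3*y**2 + 2*y - 18; no integer root y with |y| ≤ 4.
  x = -3: f_y(-3, y) = 3*y**2 + 2*y - 8; vanishes at y ∈ {-2}. (-3, -2): f_x = -40 ≠ 0.
  x = -2: f_y(-2, y) = 3*y**2 + 2*y - 2; no integer root y with |y| ≤ 4.
  x = -1: f_y(-1, y) = 3*y**2 + 2*y; vanishes at y ∈ {0}. (-1, 0): f_x = 0, f = 0 — SINGULAR.
  x = 0: f_y(0, y) = 3*y**2 + 2*y - 2; no integer root y with |y| ≤ 4.
  x = 1: f_y(1, y) = 3*y**2 + 2*y - 8; vanishes at y ∈ {-2}. (1, -2): f_x = -8 ≠ 0.
  x = 2: f_y(2, y) = 3*y**2 + 2*y - 18; no integer root y with |y| ≤ 4.
  x = 3: f_y(3, y) = 3*y**2 + 2*y - 32; no integer root y with |y| ≤ 4.
  x = 4: f_y(4, y) = 3*y**2 + 2*y - 50; no integer root y with |y| ≤ 4.
Only singular point on the grid: (-1, 0).
Classify: substitute x = -1 + u, y = 0 + v and expand: f = -2*u**3 - 2*u**2*v + v**3 + v**2.
No constant or linear terms (consistent with a singular point). Quadratic part: v**2. Cubic part: -2*u**3 - 2*u**2*v + v**3.
The quadratic part v**2 is a perfect square, so there is a single (double) tangent line v = 0, i.e. y = 0. Restricting the cubic part to that line (v = 0) leaves -2*u**3 ≠ 0, so f is not divisible by v and the branch is v² ≈ 2*u**3 to lowest order — this is a cusp.
Classification: cusp.


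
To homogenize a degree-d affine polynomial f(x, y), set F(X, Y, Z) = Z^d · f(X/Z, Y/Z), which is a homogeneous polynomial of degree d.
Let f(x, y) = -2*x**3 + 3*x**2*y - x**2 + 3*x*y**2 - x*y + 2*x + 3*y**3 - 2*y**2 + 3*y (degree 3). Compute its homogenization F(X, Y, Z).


F(X, Y, Z) = -2*X**3 + 3*X**2*Y - X**2*Z + 3*X*Y**2 - X*Y*Z + 2*X*Z**2 + 3*Y**3 - 2*Y**2*Z + 3*Y*Z**2

deg(f) = 3.
Substitute x = X/Z, y = Y/Z into f, then multiply by Z^3.
  monomial -2·x^3·y^0 ↦ -2·X^3·Y^0·Z^0.
  monomial 3·x^2·y^1 ↦ 3·X^2·Y^1·Z^0.
  monomial -1·x^2·y^0 ↦ -1·X^2·Y^0·Z^1.
  monomial 3·x^1·y^2 ↦ 3·X^1·Y^2·Z^0.
  monomial -1·x^1·y^1 ↦ -1·X^1·Y^1·Z^1.
  monomial 2·x^1·y^0 ↦ 2·X^1·Y^0·Z^2.
  monomial 3·x^0·y^3 ↦ 3·X^0·Y^3·Z^0.
  monomial -2·x^0·y^2 ↦ -2·X^0·Y^2·Z^1.
  monomial 3·x^0·y^1 ↦ 3·X^0·Y^1·Z^2.
Collecting: F(X, Y, Z) = -2*X**3 + 3*X**2*Y - X**2*Z + 3*X*Y**2 - X*Y*Z + 2*X*Z**2 + 3*Y**3 - 2*Y**2*Z + 3*Y*Z**2.


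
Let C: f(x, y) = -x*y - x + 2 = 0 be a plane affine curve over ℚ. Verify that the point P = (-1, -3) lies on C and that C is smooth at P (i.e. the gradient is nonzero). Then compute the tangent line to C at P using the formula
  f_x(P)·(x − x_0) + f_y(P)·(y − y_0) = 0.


Tangent line at P: 2*x + y + 5 = 0.

Step 1: f(-1, -3) = 0, so P lies on C.
Step 2: partial derivatives
  f_x(x, y) = -y - 1, f_y(x, y) = -x.
  f_x(P) = 2, f_y(P) = 1 (gradient nonzero, so P is smooth).
Step 3: tangent line at P: 2·(x − -1) + 1·(y − -3) = 0.
Expanding: 2*x + y + 5 = 0.


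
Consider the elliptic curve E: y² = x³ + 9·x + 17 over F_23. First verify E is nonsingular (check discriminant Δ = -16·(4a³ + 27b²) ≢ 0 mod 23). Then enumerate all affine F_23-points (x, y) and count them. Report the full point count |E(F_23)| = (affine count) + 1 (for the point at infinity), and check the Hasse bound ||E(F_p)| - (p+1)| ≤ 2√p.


Affine points = {(1, 2), (1, 21), (3, 5), (3, 18), (4, 5), (4, 18), (5, 7), (5, 16), (7, 3), (7, 20), (8, 7), (8, 16), (10, 7), (10, 16), (12, 6), (12, 17), (13, 10), (13, 13), (14, 9), (14, 14), (15, 10), (15, 13), (16, 5), (16, 18), (17, 0), (18, 10), (18, 13), (19, 3), (19, 20), (20, 3), (20, 20)}; affine count = 31; |E(F_23)| = 32.

Discriminant check: Δ ∝ 4a³ + 27b² = 4·9³ + 27·17² = 4·729 + 27·289 ≡ 1 (mod 23). Nonzero ⇒ E is nonsingular.
For each x ∈ F_23, compute rhs = x³ + 9·x + 17 mod 23, then count y ∈ F_23 with y² ≡ rhs.
  x = 0: rhs = 17, matching y values: none (0 points).
  x = 1: rhs = 4, matching y values: 2, 21 (2 points).
  x = 2: rhs = 20, matching y values: none (0 points).
  x = 3: rhs = 2, matching y values: 5, 18 (2 points).
  x = 4: rhs = 2, matching y values: 5, 18 (2 points).
  x = 5: rhs = 3, matching y values: 7, 16 (2 points).
  x = 6: rhs = 11, matching y values: none (0 points).
  x = 7: rhs = 9, matching y values: 3, 20 (2 points).
  x = 8: rhs = 3, matching y values: 7, 16 (2 points).
  x = 9: rhs = 22, matching y values: none (0 points).
  x = 10: rhs = 3, matching y values: 7, 16 (2 points).
  x = 11: rhs = 21, matching y values: none (0 points).
  x = 12: rhs = 13, matching y values: 6, 17 (2 points).
  x = 13: rhs = 8, matching y values: 10, 13 (2 points).
  x = 14: rhs = 12, matching y values: 9, 14 (2 points).
  x = 15: rhs = 8, matching y values: 10, 13 (2 points).
  x = 16: rhs = 2, matching y values: 5, 18 (2 points).
  x = 17: rhs = 0, matching y values: 0 (1 points).
  x = 18: rhs = 8, matching y values: 10, 13 (2 points).
  x = 19: rhs = 9, matching y values: 3, 20 (2 points).
  x = 20: rhs = 9, matching y values: 3, 20 (2 points).
  x = 21: rhs = 14, matching y values: none (0 points).
  x = 22: rhs = 7, matching y values: none (0 points).
Total affine count: 31.
Full point count |E(F_23)| = 31 + 1 = 32.
Hasse bound: |32 − (23+1)| = |8| = 8 ≤ 2√23 ≈ 9.5917 ✓.


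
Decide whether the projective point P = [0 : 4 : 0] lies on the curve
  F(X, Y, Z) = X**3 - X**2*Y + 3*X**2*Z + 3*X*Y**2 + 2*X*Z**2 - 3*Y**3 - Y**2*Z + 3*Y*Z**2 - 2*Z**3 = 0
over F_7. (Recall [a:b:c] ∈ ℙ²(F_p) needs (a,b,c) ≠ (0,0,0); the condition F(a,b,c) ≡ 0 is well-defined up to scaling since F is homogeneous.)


F(0,4,0) ≡ 4 (mod 7); P is NOT on the curve.

Evaluate F(0, 4, 0) term-by-term (mod 7).
  X**3 ↦ 1·0·1·1 = 0
  -X**2*Y ↦ -1·0·4·1 = 0
  3*X**2*Z ↦ 3·0·1·0 = 0
  3*X*Y**2 ↦ 3·0·16·1 = 0
  2*X*Z**2 ↦ 2·0·1·0 = 0
  -3*Y**3 ↦ -3·1·64·1 = -192
  -Y**2*Z ↦ -1·1·16·0 = 0
  3*Y*Z**2 ↦ 3·1·4·0 = 0
  -2*Z**3 ↦ -2·1·1·0 = 0
Sum: F(0, 4, 0) = (0) + (0) + (0) + (0) + (0) + (-192) + (0) + (0) + (0) = -192.
Reducing mod 7: -192 ≡ 4 (mod 7).
Since F(a, b, c) ≡ 4 ≠ 0 (mod 7), P does NOT lie on the curve.


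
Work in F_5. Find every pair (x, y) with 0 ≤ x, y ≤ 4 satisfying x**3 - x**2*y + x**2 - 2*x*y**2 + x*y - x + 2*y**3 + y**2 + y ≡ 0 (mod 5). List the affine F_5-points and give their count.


Affine F_5-points: {(0, 0), (1, 2), (2, 0), (3, 1), (4, 1)}; count = 5.

For each of the 25 pairs (x, y) ∈ F_5², evaluate f(x, y) mod 5. Record the zeros.
  x = 0: [0↦0, 1↦4, 2↦2, 3↦1, 4↦3]  zeros at y ∈ {0}
  x = 1: [0↦1, 1↦3, 2↦0, 3↦4, 4↦2]  zeros at y ∈ {2}
  x = 2: [0↦0, 1↦3, 2↦2, 3↦4, 4↦1]  zeros at y ∈ {0}
  x = 3: [0↦3, 1↦0, 2↦4, 3↦2, 4↦1]  zeros at y ∈ {1}
  x = 4: [0↦1, 1↦0, 2↦2, 3↦4, 4↦3]  zeros at y ∈ {1}
Collecting zeros: affine points = {(0, 0), (1, 2), (2, 0), (3, 1), (4, 1)}.
Total count |C(F_5)_aff| = 5.


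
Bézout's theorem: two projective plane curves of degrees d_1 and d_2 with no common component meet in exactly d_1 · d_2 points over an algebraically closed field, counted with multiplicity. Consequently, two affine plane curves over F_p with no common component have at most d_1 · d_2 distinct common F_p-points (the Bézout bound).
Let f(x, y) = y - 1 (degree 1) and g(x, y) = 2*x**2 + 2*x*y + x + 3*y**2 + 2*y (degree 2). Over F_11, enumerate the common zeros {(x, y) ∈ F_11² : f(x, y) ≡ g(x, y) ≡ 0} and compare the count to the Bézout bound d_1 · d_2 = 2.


Common zeros: ∅; count = 0; Bézout bound = 2.

deg(f) = 1, deg(g) = 2, so Bézout bound = 2.
Scan x ∈ F_11. For each x, list the y ∈ F_11 with f(x, y) ≡ 0 and those with g(x, y) ≡ 0 (mod 11); the common zeros in that column are the intersection.
  x = 0: f ≡ 0 at y ∈ {1}; g ≡ 0 at y ∈ {0, 3}; common: ∅.
  x = 1: f ≡ 0 at y ∈ {1}; g ≡ 0 at y ∈ ∅; common: ∅.
  x = 2: f ≡ 0 at y ∈ {1}; g ≡ 0 at y ∈ {3, 6}; common: ∅.
  x = 3: f ≡ 0 at y ∈ {1}; g ≡ 0 at y ∈ ∅; common: ∅.
  x = 4: f ≡ 0 at y ∈ {1}; g ≡ 0 at y ∈ {7, 8}; common: ∅.
  x = 5: f ≡ 0 at y ∈ {1}; g ≡ 0 at y ∈ {0, 7}; common: ∅.
  x = 6: f ≡ 0 at y ∈ {1}; g ≡ 0 at y ∈ ∅; common: ∅.
  x = 7: f ≡ 0 at y ∈ {1}; g ≡ 0 at y ∈ ∅; common: ∅.
  x = 8: f ≡ 0 at y ∈ {1}; g ≡ 0 at y ∈ {6, 10}; common: ∅.
  x = 9: f ≡ 0 at y ∈ {1}; g ≡ 0 at y ∈ {9, 10}; common: ∅.
  x = 10: f ≡ 0 at y ∈ {1}; g ≡ 0 at y ∈ ∅; common: ∅.
Collecting: common zeros = ∅, so the count is 0.
Comparison with the Bézout bound: 0 ≤ 2 = deg(f)·deg(g), as expected for curves with no common component (the affine F_11-count falls short of the bound because intersections may lie at infinity, over extension fields, or carry multiplicity).


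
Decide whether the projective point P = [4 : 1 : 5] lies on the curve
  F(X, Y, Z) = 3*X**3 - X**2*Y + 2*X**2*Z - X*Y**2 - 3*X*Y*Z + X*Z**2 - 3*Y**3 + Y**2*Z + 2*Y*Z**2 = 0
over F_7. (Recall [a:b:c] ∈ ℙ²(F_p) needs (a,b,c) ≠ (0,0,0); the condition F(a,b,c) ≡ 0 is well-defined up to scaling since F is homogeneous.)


F(4,1,5) ≡ 4 (mod 7); P is NOT on the curve.

Evaluate F(4, 1, 5) term-by-term (mod 7).
  3*X**3 ↦ 3·64·1·1 = 192
  -X**2*Y ↦ -1·16·1·1 = -16
  2*X**2*Z ↦ 2·16·1·5 = 160
  -X*Y**2 ↦ -1·4·1·1 = -4
  -3*X*Y*Z ↦ -3·4·1·5 = -60
  X*Z**2 ↦ 1·4·1·25 = 100
  -3*Y**3 ↦ -3·1·1·1 = -3
  Y**2*Z ↦ 1·1·1·5 = 5
  2*Y*Z**2 ↦ 2·1·1·25 = 50
Sum: F(4, 1, 5) = (192) + (-16) + (160) + (-4) + (-60) + (100) + (-3) + (5) + (50) = 424.
Reducing mod 7: 424 ≡ 4 (mod 7).
Since F(a, b, c) ≡ 4 ≠ 0 (mod 7), P does NOT lie on the curve.


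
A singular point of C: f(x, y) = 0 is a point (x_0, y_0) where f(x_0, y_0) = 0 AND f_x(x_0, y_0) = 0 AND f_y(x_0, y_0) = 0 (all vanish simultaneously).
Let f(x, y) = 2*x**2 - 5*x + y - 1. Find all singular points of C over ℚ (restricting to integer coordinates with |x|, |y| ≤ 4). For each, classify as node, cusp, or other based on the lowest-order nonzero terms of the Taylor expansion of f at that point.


No singular points in the scanned grid; C is smooth there.

Compute partial derivatives:
  f_x = 4*x - 5.
  f_y = 1.
f_y = 1 is a nonzero constant, so f_y never vanishes: no point (x, y) can satisfy f = f_x = f_y = 0. In particular no (x, y) ∈ {−4, ..., 4}² is singular; the curve is smooth.


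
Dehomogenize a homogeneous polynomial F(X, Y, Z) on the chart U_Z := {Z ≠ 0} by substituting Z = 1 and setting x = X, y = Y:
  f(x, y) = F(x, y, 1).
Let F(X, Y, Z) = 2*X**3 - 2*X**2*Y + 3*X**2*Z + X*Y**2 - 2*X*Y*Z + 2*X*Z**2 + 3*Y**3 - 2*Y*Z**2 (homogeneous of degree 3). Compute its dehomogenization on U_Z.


f(x, y) = 2*x**3 - 2*x**2*y + 3*x**2 + x*y**2 - 2*x*y + 2*x + 3*y**3 - 2*y

On U_Z we set Z = 1. Each monomial c·X^i·Y^j·Z^k in F becomes c·x^i·y^j·1^k = c·x^i·y^j.
Substituting Z = 1: F(X, Y, 1) = 2*x**3 - 2*x**2*y + 3*x**2 + x*y**2 - 2*x*y + 2*x + 3*y**3 - 2*y.
Note: deg(f) ≤ deg(F) = 3; strict inequality happens when F is divisible by Z (lost terms).


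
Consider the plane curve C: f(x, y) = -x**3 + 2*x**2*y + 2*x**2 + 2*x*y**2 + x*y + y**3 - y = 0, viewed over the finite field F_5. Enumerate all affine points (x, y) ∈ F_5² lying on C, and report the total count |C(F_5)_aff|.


Affine F_5-points: {(0, 0), (0, 1), (0, 4), (1, 4), (2, 0), (2, 3), (4, 4)}; count = 7.

For each of the 25 pairs (x, y) ∈ F_5², evaluate f(x, y) mod 5. Record the zeros.
  x = 0: [0↦0, 1↦0, 2↦1, 3↦4, 4↦0]  zeros at y ∈ {0, 1, 4}
  x = 1: [0↦1, 1↦1, 2↦1, 3↦2, 4↦0]  zeros at y ∈ {4}
  x = 2: [0↦0, 1↦4, 2↦2, 3↦0, 4↦4]  zeros at y ∈ {0, 3}
  x = 3: [0↦1, 1↦3, 2↦3, 3↦2, 4↦1]  zeros at y ∈ ∅
  x = 4: [0↦3, 1↦2, 2↦3, 3↦2, 4↦0]  zeros at y ∈ {4}
Collecting zeros: affine points = {(0, 0), (0, 1), (0, 4), (1, 4), (2, 0), (2, 3), (4, 4)}.
Total count |C(F_5)_aff| = 7.


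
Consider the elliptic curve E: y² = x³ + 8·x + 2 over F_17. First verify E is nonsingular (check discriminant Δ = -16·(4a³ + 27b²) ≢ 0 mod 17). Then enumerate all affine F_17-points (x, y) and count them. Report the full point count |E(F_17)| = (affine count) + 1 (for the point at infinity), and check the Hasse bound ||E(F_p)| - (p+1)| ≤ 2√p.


Affine points = {(0, 6), (0, 11), (2, 3), (2, 14), (3, 6), (3, 11), (4, 8), (4, 9), (8, 0), (9, 2), (9, 15), (13, 5), (13, 12), (14, 6), (14, 11)}; affine count = 15; |E(F_17)| = 16.

Discriminant check: Δ ∝ 4a³ + 27b² = 4·8³ + 27·2² = 4·512 + 27·4 ≡ 14 (mod 17). Nonzero ⇒ E is nonsingular.
For each x ∈ F_17, compute rhs = x³ + 8·x + 2 mod 17, then count y ∈ F_17 with y² ≡ rhs.
  x = 0: rhs = 2, matching y values: 6, 11 (2 points).
  x = 1: rhs = 11, matching y values: none (0 points).
  x = 2: rhs = 9, matching y values: 3, 14 (2 points).
  x = 3: rhs = 2, matching y values: 6, 11 (2 points).
  x = 4: rhs = 13, matching y values: 8, 9 (2 points).
  x = 5: rhs = 14, matching y values: none (0 points).
  x = 6: rhs = 11, matching y values: none (0 points).
  x = 7: rhs = 10, matching y values: none (0 points).
  x = 8: rhs = 0, matching y values: 0 (1 points).
  x = 9: rhs = 4, matching y values: 2, 15 (2 points).
  x = 10: rhs = 11, matching y values: none (0 points).
  x = 11: rhs = 10, matching y values: none (0 points).
  x = 12: rhs = 7, matching y values: none (0 points).
  x = 13: rhs = 8, matching y values: 5, 12 (2 points).
  x = 14: rhs = 2, matching y values: 6, 11 (2 points).
  x = 15: rhs = 12, matching y values: none (0 points).
  x = 16: rhs = 10, matching y values: none (0 points).
Total affine count: 15.
Full point count |E(F_17)| = 15 + 1 = 16.
Hasse bound: |16 − (17+1)| = |-2| = 2 ≤ 2√17 ≈ 8.2462 ✓.


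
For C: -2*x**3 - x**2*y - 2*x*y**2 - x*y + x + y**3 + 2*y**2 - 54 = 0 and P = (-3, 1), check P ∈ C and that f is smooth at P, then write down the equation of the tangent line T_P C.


Tangent line at P: -50*x + 13*y - 163 = 0.

Step 1: f(-3, 1) = 0, so P lies on C.
Step 2: partial derivatives
  f_x(x, y) = -6*x**2 - 2*x*y - 2*y**2 - y + 1, f_y(x, y) = -x**2 - 4*x*y - x + 3*y**2 + 4*y.
  f_x(P) = -50, f_y(P) = 13 (gradient nonzero, so P is smooth).
Step 3: tangent line at P: -50·(x − -3) + 13·(y − 1) = 0.
Expanding: -50*x + 13*y - 163 = 0.


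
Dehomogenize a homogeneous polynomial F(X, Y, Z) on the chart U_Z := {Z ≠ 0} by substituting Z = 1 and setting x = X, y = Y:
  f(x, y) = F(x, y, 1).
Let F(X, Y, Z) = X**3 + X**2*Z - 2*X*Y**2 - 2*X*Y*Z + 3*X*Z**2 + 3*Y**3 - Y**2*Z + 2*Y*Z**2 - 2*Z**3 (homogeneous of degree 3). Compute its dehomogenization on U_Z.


f(x, y) = x**3 + x**2 - 2*x*y**2 - 2*x*y + 3*x + 3*y**3 - y**2 + 2*y - 2

On U_Z we set Z = 1. Each monomial c·X^i·Y^j·Z^k in F becomes c·x^i·y^j·1^k = c·x^i·y^j.
Substituting Z = 1: F(X, Y, 1) = x**3 + x**2 - 2*x*y**2 - 2*x*y + 3*x + 3*y**3 - y**2 + 2*y - 2.
Note: deg(f) ≤ deg(F) = 3; strict inequality happens when F is divisible by Z (lost terms).


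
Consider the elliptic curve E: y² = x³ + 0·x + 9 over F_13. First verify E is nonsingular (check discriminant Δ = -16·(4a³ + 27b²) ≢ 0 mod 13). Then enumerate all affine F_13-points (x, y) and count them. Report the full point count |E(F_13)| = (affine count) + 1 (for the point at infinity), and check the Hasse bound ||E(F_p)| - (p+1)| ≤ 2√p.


Affine points = {(0, 3), (0, 10), (1, 6), (1, 7), (2, 2), (2, 11), (3, 6), (3, 7), (5, 2), (5, 11), (6, 2), (6, 11), (7, 1), (7, 12), (8, 1), (8, 12), (9, 6), (9, 7), (11, 1), (11, 12)}; affine count = 20; |E(F_13)| = 21.

Discriminant check: Δ ∝ 4a³ + 27b² = 4·0³ + 27·9² = 4·0 + 27·81 ≡ 3 (mod 13). Nonzero ⇒ E is nonsingular.
For each x ∈ F_13, compute rhs = x³ + 0·x + 9 mod 13, then count y ∈ F_13 with y² ≡ rhs.
  x = 0: rhs = 9, matching y values: 3, 10 (2 points).
  x = 1: rhs = 10, matching y values: 6, 7 (2 points).
  x = 2: rhs = 4, matching y values: 2, 11 (2 points).
  x = 3: rhs = 10, matching y values: 6, 7 (2 points).
  x = 4: rhs = 8, matching y values: none (0 points).
  x = 5: rhs = 4, matching y values: 2, 11 (2 points).
  x = 6: rhs = 4, matching y values: 2, 11 (2 points).
  x = 7: rhs = 1, matching y values: 1, 12 (2 points).
  x = 8: rhs = 1, matching y values: 1, 12 (2 points).
  x = 9: rhs = 10, matching y values: 6, 7 (2 points).
  x = 10: rhs = 8, matching y values: none (0 points).
  x = 11: rhs = 1, matching y values: 1, 12 (2 points).
  x = 12: rhs = 8, matching y values: none (0 points).
Total affine count: 20.
Full point count |E(F_13)| = 20 + 1 = 21.
Hasse bound: |21 − (13+1)| = |7| = 7 ≤ 2√13 ≈ 7.2111 ✓.


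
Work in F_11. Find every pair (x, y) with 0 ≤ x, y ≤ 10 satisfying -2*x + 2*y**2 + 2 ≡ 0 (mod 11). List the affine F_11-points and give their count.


Affine F_11-points: {(1, 0), (2, 1), (2, 10), (4, 5), (4, 6), (5, 2), (5, 9), (6, 4), (6, 7), (10, 3), (10, 8)}; count = 11.

For each of the 121 pairs (x, y) ∈ F_11², evaluate f(x, y) mod 11. Record the zeros.
  x = 0: [0↦2, 1↦4, 2↦10, 3↦9, 4↦1, 5↦8, 6↦8, 7↦1, 8↦9, 9↦10, 10↦4]  zeros at y ∈ ∅
  x = 1: [0↦0, 1↦2, 2↦8, 3↦7, 4↦10, 5↦6, 6↦6, 7↦10, 8↦7, 9↦8, 10↦2]  zeros at y ∈ {0}
  x = 2: [0↦9, 1↦0, 2↦6, 3↦5, 4↦8, 5↦4, 6↦4, 7↦8, 8↦5, 9↦6, 10↦0]  zeros at y ∈ {1, 10}
  x = 3: [0↦7, 1↦9, 2↦4, 3↦3, 4↦6, 5↦2, 6↦2, 7↦6, 8↦3, 9↦4, 10↦9]  zeros at y ∈ ∅
  x = 4: [0↦5, 1↦7, 2↦2, 3↦1, 4↦4, 5↦0, 6↦0, 7↦4, 8↦1, 9↦2, 10↦7]  zeros at y ∈ {5, 6}
  x = 5: [0↦3, 1↦5, 2↦0, 3↦10, 4↦2, 5↦9, 6↦9, 7↦2, 8↦10, 9↦0, 10↦5]  zeros at y ∈ {2, 9}
  x = 6: [0↦1, 1↦3, 2↦9, 3↦8, 4↦0, 5↦7, 6↦7, 7↦0, 8↦8, 9↦9, 10↦3]  zeros at y ∈ {4, 7}
  x = 7: [0↦10, 1↦1, 2↦7, 3↦6, 4↦9, 5↦5, 6↦5, 7↦9, 8↦6, 9↦7, 10↦1]  zeros at y ∈ ∅
  x = 8: [0↦8, 1↦10, 2↦5, 3↦4, 4↦7, 5↦3, 6↦3, 7↦7, 8↦4, 9↦5, 10↦10]  zeros at y ∈ ∅
  x = 9: [0↦6, 1↦8, 2↦3, 3↦2, 4↦5, 5↦1, 6↦1, 7↦5, 8↦2, 9↦3, 10↦8]  zeros at y ∈ ∅
  x = 10: [0↦4, 1↦6, 2↦1, 3↦0, 4↦3, 5↦10, 6↦10, 7↦3, 8↦0, 9↦1, 10↦6]  zeros at y ∈ {3, 8}
Collecting zeros: affine points = {(1, 0), (2, 1), (2, 10), (4, 5), (4, 6), (5, 2), (5, 9), (6, 4), (6, 7), (10, 3), (10, 8)}.
Total count |C(F_11)_aff| = 11.


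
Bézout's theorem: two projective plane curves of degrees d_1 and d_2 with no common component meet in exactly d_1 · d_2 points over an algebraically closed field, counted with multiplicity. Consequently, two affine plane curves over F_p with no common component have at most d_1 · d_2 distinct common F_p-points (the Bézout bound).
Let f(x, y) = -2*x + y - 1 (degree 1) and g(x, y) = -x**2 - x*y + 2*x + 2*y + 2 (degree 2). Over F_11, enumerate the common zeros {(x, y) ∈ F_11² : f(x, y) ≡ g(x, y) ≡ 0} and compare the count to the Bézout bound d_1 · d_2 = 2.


Common zeros: ∅; count = 0; Bézout bound = 2.

deg(f) = 1, deg(g) = 2, so Bézout bound = 2.
Scan x ∈ F_11. For each x, list the y ∈ F_11 with f(x, y) ≡ 0 and those with g(x, y) ≡ 0 (mod 11); the common zeros in that column are the intersection.
  x = 0: f ≡ 0 at y ∈ {1}; g ≡ 0 at y ∈ {10}; common: ∅.
  x = 1: f ≡ 0 at y ∈ {3}; g ≡ 0 at y ∈ {8}; common: ∅.
  x = 2: f ≡ 0 at y ∈ {5}; g ≡ 0 at y ∈ ∅; common: ∅.
  x = 3: f ≡ 0 at y ∈ {7}; g ≡ 0 at y ∈ {10}; common: ∅.
  x = 4: f ≡ 0 at y ∈ {9}; g ≡ 0 at y ∈ {8}; common: ∅.
  x = 5: f ≡ 0 at y ∈ {0}; g ≡ 0 at y ∈ {3}; common: ∅.
  x = 6: f ≡ 0 at y ∈ {2}; g ≡ 0 at y ∈ {0}; common: ∅.
  x = 7: f ≡ 0 at y ∈ {4}; g ≡ 0 at y ∈ {0}; common: ∅.
  x = 8: f ≡ 0 at y ∈ {6}; g ≡ 0 at y ∈ {7}; common: ∅.
  x = 9: f ≡ 0 at y ∈ {8}; g ≡ 0 at y ∈ {7}; common: ∅.
  x = 10: f ≡ 0 at y ∈ {10}; g ≡ 0 at y ∈ {4}; common: ∅.
Collecting: common zeros = ∅, so the count is 0.
Comparison with the Bézout bound: 0 ≤ 2 = deg(f)·deg(g), as expected for curves with no common component (the affine F_11-count falls short of the bound because intersections may lie at infinity, over extension fields, or carry multiplicity).


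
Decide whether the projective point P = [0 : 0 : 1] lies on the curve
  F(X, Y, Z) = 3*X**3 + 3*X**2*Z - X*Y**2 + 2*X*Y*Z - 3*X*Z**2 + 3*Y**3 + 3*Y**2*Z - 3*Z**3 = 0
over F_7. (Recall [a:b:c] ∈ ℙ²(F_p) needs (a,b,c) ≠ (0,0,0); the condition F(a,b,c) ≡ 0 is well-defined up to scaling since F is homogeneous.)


F(0,0,1) ≡ 4 (mod 7); P is NOT on the curve.

Evaluate F(0, 0, 1) term-by-term (mod 7).
  3*X**3 ↦ 3·0·1·1 = 0
  3*X**2*Z ↦ 3·0·1·1 = 0
  -X*Y**2 ↦ -1·0·0·1 = 0
  2*X*Y*Z ↦ 2·0·0·1 = 0
  -3*X*Z**2 ↦ -3·0·1·1 = 0
  3*Y**3 ↦ 3·1·0·1 = 0
  3*Y**2*Z ↦ 3·1·0·1 = 0
  -3*Z**3 ↦ -3·1·1·1 = -3
Sum: F(0, 0, 1) = (0) + (0) + (0) + (0) + (0) + (0) + (0) + (-3) = -3.
Reducing mod 7: -3 ≡ 4 (mod 7).
Since F(a, b, c) ≡ 4 ≠ 0 (mod 7), P does NOT lie on the curve.


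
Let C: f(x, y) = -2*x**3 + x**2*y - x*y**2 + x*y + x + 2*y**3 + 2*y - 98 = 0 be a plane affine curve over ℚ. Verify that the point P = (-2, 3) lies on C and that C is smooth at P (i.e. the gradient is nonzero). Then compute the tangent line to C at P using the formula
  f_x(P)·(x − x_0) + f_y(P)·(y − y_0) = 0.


Tangent line at P: -41*x + 70*y - 292 = 0.

Step 1: f(-2, 3) = 0, so P lies on C.
Step 2: partial derivatives
  f_x(x, y) = -6*x**2 + 2*x*y - y**2 + y + 1, f_y(x, y) = x**2 - 2*x*y + x + 6*y**2 + 2.
  f_x(P) = -41, f_y(P) = 70 (gradient nonzero, so P is smooth).
Step 3: tangent line at P: -41·(x − -2) + 70·(y − 3) = 0.
Expanding: -41*x + 70*y - 292 = 0.


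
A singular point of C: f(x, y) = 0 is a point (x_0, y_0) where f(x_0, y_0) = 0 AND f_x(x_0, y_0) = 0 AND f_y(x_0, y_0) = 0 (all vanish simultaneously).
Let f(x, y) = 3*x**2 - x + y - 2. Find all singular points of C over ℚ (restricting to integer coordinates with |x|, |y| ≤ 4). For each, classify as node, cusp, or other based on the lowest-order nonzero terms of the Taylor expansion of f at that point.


No singular points in the scanned grid; C is smooth there.

Compute partial derivatives:
  f_x = 6*x - 1.
  f_y = 1.
f_y = 1 is a nonzero constant, so f_y never vanishes: no point (x, y) can satisfy f = f_x = f_y = 0. In particular no (x, y) ∈ {−4, ..., 4}² is singular; the curve is smooth.


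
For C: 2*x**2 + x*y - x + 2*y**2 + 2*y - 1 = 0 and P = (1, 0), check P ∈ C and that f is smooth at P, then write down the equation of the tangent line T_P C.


Tangent line at P: 3*x + 3*y - 3 = 0.

Step 1: f(1, 0) = 0, so P lies on C.
Step 2: partial derivatives
  f_x(x, y) = 4*x + y - 1, f_y(x, y) = x + 4*y + 2.
  f_x(P) = 3, f_y(P) = 3 (gradient nonzero, so P is smooth).
Step 3: tangent line at P: 3·(x − 1) + 3·(y − 0) = 0.
Expanding: 3*x + 3*y - 3 = 0.


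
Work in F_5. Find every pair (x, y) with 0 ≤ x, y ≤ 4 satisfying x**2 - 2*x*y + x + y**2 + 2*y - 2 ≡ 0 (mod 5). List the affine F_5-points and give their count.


Affine F_5-points: {(1, 0), (3, 0), (3, 4), (4, 2), (4, 4)}; count = 5.

For each of the 25 pairs (x, y) ∈ F_5², evaluate f(x, y) mod 5. Record the zeros.
  x = 0: [0↦3, 1↦1, 2↦1, 3↦3, 4↦2]  zeros at y ∈ ∅
  x = 1: [0↦0, 1↦1, 2↦4, 3↦4, 4↦1]  zeros at y ∈ {0}
  x = 2: [0↦4, 1↦3, 2↦4, 3↦2, 4↦2]  zeros at y ∈ ∅
  x = 3: [0↦0, 1↦2, 2↦1, 3↦2, 4↦0]  zeros at y ∈ {0, 4}
  x = 4: [0↦3, 1↦3, 2↦0, 3↦4, 4↦0]  zeros at y ∈ {2, 4}
Collecting zeros: affine points = {(1, 0), (3, 0), (3, 4), (4, 2), (4, 4)}.
Total count |C(F_5)_aff| = 5.


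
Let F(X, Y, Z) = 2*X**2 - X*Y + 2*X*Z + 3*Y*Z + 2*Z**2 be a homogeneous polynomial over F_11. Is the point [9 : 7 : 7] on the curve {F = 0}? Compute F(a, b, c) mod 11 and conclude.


F(9,7,7) ≡ 8 (mod 11); P is NOT on the curve.

Evaluate F(9, 7, 7) term-by-term (mod 11).
  2*X**2 ↦ 2·81·1·1 = 162
  -X*Y ↦ -1·9·7·1 = -63
  2*X*Z ↦ 2·9·1·7 = 126
  3*Y*Z ↦ 3·1·7·7 = 147
  2*Z**2 ↦ 2·1·1·49 = 98
Sum: F(9, 7, 7) = (162) + (-63) + (126) + (147) + (98) = 470.
Reducing mod 11: 470 ≡ 8 (mod 11).
Since F(a, b, c) ≡ 8 ≠ 0 (mod 11), P does NOT lie on the curve.


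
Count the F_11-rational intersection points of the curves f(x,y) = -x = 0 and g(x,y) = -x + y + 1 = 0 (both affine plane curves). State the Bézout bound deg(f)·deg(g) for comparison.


Common zeros: {(0, 10)}; count = 1; Bézout bound = 1.

deg(f) = 1, deg(g) = 1, so Bézout bound = 1.
Scan x ∈ F_11. For each x, list the y ∈ F_11 with f(x, y) ≡ 0 and those with g(x, y) ≡ 0 (mod 11); the common zeros in that column are the intersection.
  x = 0: f ≡ 0 at y ∈ {0, 1, 2, 3, 4, 5, 6, 7, 8, 9, 10}; g ≡ 0 at y ∈ {10}; common: {10}.
  x = 1: f ≡ 0 at y ∈ ∅; g ≡ 0 at y ∈ {0}; common: ∅.
  x = 2: f ≡ 0 at y ∈ ∅; g ≡ 0 at y ∈ {1}; common: ∅.
  x = 3: f ≡ 0 at y ∈ ∅; g ≡ 0 at y ∈ {2}; common: ∅.
  x = 4: f ≡ 0 at y ∈ ∅; g ≡ 0 at y ∈ {3}; common: ∅.
  x = 5: f ≡ 0 at y ∈ ∅; g ≡ 0 at y ∈ {4}; common: ∅.
  x = 6: f ≡ 0 at y ∈ ∅; g ≡ 0 at y ∈ {5}; common: ∅.
  x = 7: f ≡ 0 at y ∈ ∅; g ≡ 0 at y ∈ {6}; common: ∅.
  x = 8: f ≡ 0 at y ∈ ∅; g ≡ 0 at y ∈ {7}; common: ∅.
  x = 9: f ≡ 0 at y ∈ ∅; g ≡ 0 at y ∈ {8}; common: ∅.
  x = 10: f ≡ 0 at y ∈ ∅; g ≡ 0 at y ∈ {9}; common: ∅.
Collecting: common zeros = {(0, 10)}, so the count is 1.
Comparison with the Bézout bound: 1 ≤ 1 = deg(f)·deg(g), as expected for curves with no common component (the bound is attained).


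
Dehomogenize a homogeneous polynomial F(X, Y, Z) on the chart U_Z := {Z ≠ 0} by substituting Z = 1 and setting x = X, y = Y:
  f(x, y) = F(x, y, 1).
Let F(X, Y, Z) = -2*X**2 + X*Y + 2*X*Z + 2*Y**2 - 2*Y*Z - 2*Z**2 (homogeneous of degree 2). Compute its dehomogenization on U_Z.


f(x, y) = -2*x**2 + x*y + 2*x + 2*y**2 - 2*y - 2

On U_Z we set Z = 1. Each monomial c·X^i·Y^j·Z^k in F becomes c·x^i·y^j·1^k = c·x^i·y^j.
Substituting Z = 1: F(X, Y, 1) = -2*x**2 + x*y + 2*x + 2*y**2 - 2*y - 2.
Note: deg(f) ≤ deg(F) = 2; strict inequality happens when F is divisible by Z (lost terms).


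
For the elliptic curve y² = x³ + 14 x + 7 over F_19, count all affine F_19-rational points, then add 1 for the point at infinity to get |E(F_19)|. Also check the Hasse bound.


Affine points = {(0, 8), (0, 11), (2, 9), (2, 10), (3, 0), (7, 7), (7, 12), (8, 2), (8, 17), (9, 8), (9, 11), (10, 8), (10, 11), (13, 7), (13, 12), (15, 1), (15, 18), (17, 3), (17, 16), (18, 7), (18, 12)}; affine count = 21; |E(F_19)| = 22.

Discriminant check: Δ ∝ 4a³ + 27b² = 4·14³ + 27·7² = 4·2744 + 27·49 ≡ 6 (mod 19). Nonzero ⇒ E is nonsingular.
For each x ∈ F_19, compute rhs = x³ + 14·x + 7 mod 19, then count y ∈ F_19 with y² ≡ rhs.
  x = 0: rhs = 7, matching y values: 8, 11 (2 points).
  x = 1: rhs = 3, matching y values: none (0 points).
  x = 2: rhs = 5, matching y values: 9, 10 (2 points).
  x = 3: rhs = 0, matching y values: 0 (1 points).
  x = 4: rhs = 13, matching y values: none (0 points).
  x = 5: rhs = 12, matching y values: none (0 points).
  x = 6: rhs = 3, matching y values: none (0 points).
  x = 7: rhs = 11, matching y values: 7, 12 (2 points).
  x = 8: rhs = 4, matching y values: 2, 17 (2 points).
  x = 9: rhs = 7, matching y values: 8, 11 (2 points).
  x = 10: rhs = 7, matching y values: 8, 11 (2 points).
  x = 11: rhs = 10, matching y values: none (0 points).
  x = 12: rhs = 3, matching y values: none (0 points).
  x = 13: rhs = 11, matching y values: 7, 12 (2 points).
  x = 14: rhs = 2, matching y values: none (0 points).
  x = 15: rhs = 1, matching y values: 1, 18 (2 points).
  x = 16: rhs = 14, matching y values: none (0 points).
  x = 17: rhs = 9, matching y values: 3, 16 (2 points).
  x = 18: rhs = 11, matching y values: 7, 12 (2 points).
Total affine count: 21.
Full point count |E(F_19)| = 21 + 1 = 22.
Hasse bound: |22 − (19+1)| = |2| = 2 ≤ 2√19 ≈ 8.7178 ✓.


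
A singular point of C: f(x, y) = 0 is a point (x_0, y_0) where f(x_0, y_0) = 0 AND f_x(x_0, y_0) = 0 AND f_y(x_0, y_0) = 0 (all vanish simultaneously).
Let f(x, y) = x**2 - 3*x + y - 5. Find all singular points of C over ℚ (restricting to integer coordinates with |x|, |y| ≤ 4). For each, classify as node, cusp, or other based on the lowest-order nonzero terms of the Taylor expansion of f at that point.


No singular points in the scanned grid; C is smooth there.

Compute partial derivatives:
  f_x = 2*x - 3.
  f_y = 1.
f_y = 1 is a nonzero constant, so f_y never vanishes: no point (x, y) can satisfy f = f_x = f_y = 0. In particular no (x, y) ∈ {−4, ..., 4}² is singular; the curve is smooth.


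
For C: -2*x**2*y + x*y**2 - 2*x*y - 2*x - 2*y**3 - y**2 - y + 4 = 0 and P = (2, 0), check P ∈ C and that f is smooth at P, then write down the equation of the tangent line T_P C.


Tangent line at P: -2*x - 13*y + 4 = 0.

Step 1: f(2, 0) = 0, so P lies on C.
Step 2: partial derivatives
  f_x(x, y) = -4*x*y + y**2 - 2*y - 2, f_y(x, y) = -2*x**2 + 2*x*y - 2*x - 6*y**2 - 2*y - 1.
  f_x(P) = -2, f_y(P) = -13 (gradient nonzero, so P is smooth).
Step 3: tangent line at P: -2·(x − 2) + -13·(y − 0) = 0.
Expanding: -2*x - 13*y + 4 = 0.


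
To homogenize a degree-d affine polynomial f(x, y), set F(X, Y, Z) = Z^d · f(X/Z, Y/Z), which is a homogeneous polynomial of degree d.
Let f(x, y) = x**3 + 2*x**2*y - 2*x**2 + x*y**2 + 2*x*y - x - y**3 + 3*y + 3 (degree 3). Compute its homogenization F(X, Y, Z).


F(X, Y, Z) = X**3 + 2*X**2*Y - 2*X**2*Z + X*Y**2 + 2*X*Y*Z - X*Z**2 - Y**3 + 3*Y*Z**2 + 3*Z**3

deg(f) = 3.
Substitute x = X/Z, y = Y/Z into f, then multiply by Z^3.
  monomial 1·x^3·y^0 ↦ 1·X^3·Y^0·Z^0.
  monomial 2·x^2·y^1 ↦ 2·X^2·Y^1·Z^0.
  monomial -2·x^2·y^0 ↦ -2·X^2·Y^0·Z^1.
  monomial 1·x^1·y^2 ↦ 1·X^1·Y^2·Z^0.
  monomial 2·x^1·y^1 ↦ 2·X^1·Y^1·Z^1.
  monomial -1·x^1·y^0 ↦ -1·X^1·Y^0·Z^2.
  monomial -1·x^0·y^3 ↦ -1·X^0·Y^3·Z^0.
  monomial 3·x^0·y^1 ↦ 3·X^0·Y^1·Z^2.
  monomial 3·x^0·y^0 ↦ 3·X^0·Y^0·Z^3.
Collecting: F(X, Y, Z) = X**3 + 2*X**2*Y - 2*X**2*Z + X*Y**2 + 2*X*Y*Z - X*Z**2 - Y**3 + 3*Y*Z**2 + 3*Z**3.


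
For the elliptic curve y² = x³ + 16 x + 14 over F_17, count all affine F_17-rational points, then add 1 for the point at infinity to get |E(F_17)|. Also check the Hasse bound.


Affine points = {(3, 2), (3, 15), (5, 7), (5, 10), (8, 5), (8, 12), (10, 1), (10, 16), (11, 5), (11, 12), (12, 8), (12, 9), (15, 5), (15, 12)}; affine count = 14; |E(F_17)| = 15.

Discriminant check: Δ ∝ 4a³ + 27b² = 4·16³ + 27·14² = 4·4096 + 27·196 ≡ 1 (mod 17). Nonzero ⇒ E is nonsingular.
For each x ∈ F_17, compute rhs = x³ + 16·x + 14 mod 17, then count y ∈ F_17 with y² ≡ rhs.
  x = 0: rhs = 14, matching y values: none (0 points).
  x = 1: rhs = 14, matching y values: none (0 points).
  x = 2: rhs = 3, matching y values: none (0 points).
  x = 3: rhs = 4, matching y values: 2, 15 (2 points).
  x = 4: rhs = 6, matching y values: none (0 points).
  x = 5: rhs = 15, matching y values: 7, 10 (2 points).
  x = 6: rhs = 3, matching y values: none (0 points).
  x = 7: rhs = 10, matching y values: none (0 points).
  x = 8: rhs = 8, matching y values: 5, 12 (2 points).
  x = 9: rhs = 3, matching y values: none (0 points).
  x = 10: rhs = 1, matching y values: 1, 16 (2 points).
  x = 11: rhs = 8, matching y values: 5, 12 (2 points).
  x = 12: rhs = 13, matching y values: 8, 9 (2 points).
  x = 13: rhs = 5, matching y values: none (0 points).
  x = 14: rhs = 7, matching y values: none (0 points).
  x = 15: rhs = 8, matching y values: 5, 12 (2 points).
  x = 16: rhs = 14, matching y values: none (0 points).
Total affine count: 14.
Full point count |E(F_17)| = 14 + 1 = 15.
Hasse bound: |15 − (17+1)| = |-3| = 3 ≤ 2√17 ≈ 8.2462 ✓.


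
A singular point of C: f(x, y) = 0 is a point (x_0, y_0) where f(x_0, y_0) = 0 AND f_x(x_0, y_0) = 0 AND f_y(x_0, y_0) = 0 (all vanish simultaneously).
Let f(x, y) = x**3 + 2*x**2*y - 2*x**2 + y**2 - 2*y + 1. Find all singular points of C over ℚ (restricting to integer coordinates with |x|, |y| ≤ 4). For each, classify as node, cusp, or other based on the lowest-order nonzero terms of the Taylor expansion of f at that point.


Singular points: {(0, 1)}; classification: cusp.

Compute partial derivatives:
  f_x = 3*x**2 + 4*x*y - 4*x.
  f_y = 2*x**2 + 2*y - 2.
Scan x_0 ∈ {−4, ..., 4}. For each x_0, f_y(x_0, y) is a polynomial in y; find its integer roots y ∈ {−4, ..., 4}, then test f_x and f at those candidates.
  x = -4: f_y(-4, y) = 2*y + 30; no integer root y with |y| ≤ 4.
  x = -3: f_y(-3, y) = 2*y + 16; no integer root y with |y| ≤ 4.
  x = -2: f_y(-2, y) = 2*y + 6; vanishes at y ∈ {-3}. (-2, -3): f_x = 44 ≠ 0.
  x = -1: f_y(-1, y) = 2*y; vanishes at y ∈ {0}. (-1, 0): f_x = 7 ≠ 0.
  x = 0: f_y(0, y) = 2*y - 2; vanishes at y ∈ {1}. (0, 1): f_x = 0, f = 0 — SINGULAR.
  x = 1: f_y(1, y) = 2*y; vanishes at y ∈ {0}. (1, 0): f_x = -1 ≠ 0.
  x = 2: f_y(2, y) = 2*y + 6; vanishes at y ∈ {-3}. (2, -3): f_x = -20 ≠ 0.
  x = 3: f_y(3, y) = 2*y + 16; no integer root y with |y| ≤ 4.
  x = 4: f_y(4, y) = 2*y + 30; no integer root y with |y| ≤ 4.
Only singular point on the grid: (0, 1).
Classify: substitute x = 0 + u, y = 1 + v and expand: f = u**3 + 2*u**2*v + v**2.
No constant or linear terms (consistent with a singular point). Quadratic part: v**2. Cubic part: u**3 + 2*u**2*v.
The quadratic part v**2 is a perfect square, so there is a single (double) tangent line v = 0, i.e. y = 1. Restricting the cubic part to that line (v = 0) leaves u**3 ≠ 0, so f is not divisible by v and the branch is v² ≈ -u**3 to lowest order — this is a cusp.
Classification: cusp.
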